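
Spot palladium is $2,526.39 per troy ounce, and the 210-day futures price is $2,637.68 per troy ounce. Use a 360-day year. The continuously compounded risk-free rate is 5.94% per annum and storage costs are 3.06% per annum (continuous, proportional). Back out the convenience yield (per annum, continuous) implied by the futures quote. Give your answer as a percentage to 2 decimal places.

1.61%

F = S·e^((r+u−y)T) ⇒ (r+u−y) = ln(F/S)/T
ln(2637.68/2526.39) = 0.043108; /T ⇒ 0.073899
y = r + u − ln(F/S)/T = 0.0594 + 0.0306 − 0.073899 = 0.016101
y = 1.61%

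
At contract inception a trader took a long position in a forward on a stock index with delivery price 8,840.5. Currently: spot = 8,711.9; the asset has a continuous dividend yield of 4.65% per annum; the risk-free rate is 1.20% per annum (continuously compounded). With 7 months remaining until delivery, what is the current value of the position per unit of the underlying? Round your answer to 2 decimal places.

-300.07

Current fair forward for the remaining 7 months: F = S·e^((r − q)·T), (r − q) = 0.0120 − 0.0465 = -0.0345
F = 8711.9 · e^(-0.0345 × 7/12) = 8711.9 × 0.98007616 = 8538.3255
Value of long forward = (F − K)·e^(−rT) = (8538.3255 − 8840.5) · e^(−0.0120·7/12)
= -302.1745 × 0.99302444 = -300.07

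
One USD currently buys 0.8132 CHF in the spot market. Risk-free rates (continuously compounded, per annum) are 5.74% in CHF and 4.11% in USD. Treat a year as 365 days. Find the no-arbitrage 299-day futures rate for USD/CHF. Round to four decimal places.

F = S·e^((r_CHF − r_USD)T) = 0.8132 · e^((0.0574 − 0.0411) × 299/365)
= 0.8132 · e^0.013353 = 0.8132 × 1.013443
F = 0.8241 CHF per USD

0.8241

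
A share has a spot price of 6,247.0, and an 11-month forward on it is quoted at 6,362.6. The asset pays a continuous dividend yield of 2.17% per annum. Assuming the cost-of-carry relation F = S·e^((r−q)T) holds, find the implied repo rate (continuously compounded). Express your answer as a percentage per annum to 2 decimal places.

From F = S·e^((r−q)T): (r − q) = ln(F/S)/T
ln(6362.6/6247.0) = ln(1.018505) = 0.018336
(r − q) = 0.018336 / (11/12) = 0.020003
r = ln(F/S)/T + q = 0.020003 + 0.0217 = 0.041703
r = 4.17%

4.17%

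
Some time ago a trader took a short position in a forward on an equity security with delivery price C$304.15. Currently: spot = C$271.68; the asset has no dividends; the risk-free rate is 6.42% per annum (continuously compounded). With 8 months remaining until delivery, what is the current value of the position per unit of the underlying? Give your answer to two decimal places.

Current fair forward for the remaining 8 months: F = S·e^(r·T), r = 0.0642
F = 271.68 · e^(0.0642 × 8/12) = 271.68 × 1.043729 = 283.5603
Value of long forward = (F − K)·e^(−rT) = (283.5603 − 304.15) · e^(−0.0642·8/12)
= -20.5897 × 0.958103 = -19.73
Short position value = −(long value) = C$19.73

C$19.73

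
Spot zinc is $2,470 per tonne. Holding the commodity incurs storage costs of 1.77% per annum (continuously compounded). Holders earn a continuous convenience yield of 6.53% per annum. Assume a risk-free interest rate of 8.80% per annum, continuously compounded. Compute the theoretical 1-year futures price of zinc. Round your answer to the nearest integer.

Net carry = r + u − y = 0.0880 + 0.0177 − 0.0653 = 0.0404
F = S·e^((r+u−y)T) = 2470 · e^(0.0404 × 1) = 2470 · e^0.040400
= 2470 × 1.041227 = $2,572 per tonne

$2,572 per tonne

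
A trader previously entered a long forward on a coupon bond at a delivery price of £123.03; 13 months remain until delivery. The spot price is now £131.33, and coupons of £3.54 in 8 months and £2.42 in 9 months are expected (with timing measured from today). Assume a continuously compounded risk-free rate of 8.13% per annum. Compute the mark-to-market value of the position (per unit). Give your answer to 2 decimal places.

£13.04

PV(remaining coupons) I = 3.54·e^(−0.0813·8/12) + 2.42·e^(−0.0813·9/12) = 5.6301
Current forward F = (S − I)·e^(rT) = (131.33 − 5.6301)·e^(0.0813·13/12) = 125.6999 × 1.092070 = 137.2731
Value (long) = (F − K)·e^(−rT) = (137.2731 − 123.03) × 0.915692 = 13.0423
Value = £13.04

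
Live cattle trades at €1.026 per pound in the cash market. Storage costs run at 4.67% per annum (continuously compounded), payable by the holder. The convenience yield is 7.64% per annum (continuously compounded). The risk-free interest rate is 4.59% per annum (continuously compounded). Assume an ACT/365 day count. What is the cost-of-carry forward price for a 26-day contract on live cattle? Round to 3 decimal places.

Net carry = r + u − y = 0.0459 + 0.0467 − 0.0764 = 0.0162
F = S·e^((r+u−y)T) = 1.026 · e^(0.0162 × 26/365) = 1.026 · e^0.001154
= 1.026 × 1.001155 = €1.027 per pound

€1.027 per pound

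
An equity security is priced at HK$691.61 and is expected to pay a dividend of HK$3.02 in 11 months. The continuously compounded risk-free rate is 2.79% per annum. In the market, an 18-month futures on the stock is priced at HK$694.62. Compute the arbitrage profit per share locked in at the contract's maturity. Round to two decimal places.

PV(dividends) I = 3.02·e^(−0.0279·11/12) = 2.9437
Fair futures F* = (S − I)·e^(rT) = (691.61 − 2.9437)·e^0.041850 = 688.6663 × 1.042738 = 718.0985
Market HK$694.62 < fair 718.0985: forward underpriced → reverse cash-and-carry (short the stock, invest proceeds at r, pay the dividends, go long the forward).
Profit at T = |F_mkt − F*| = |694.62 − 718.0985| = HK$23.48 per share

HK$23.48 per share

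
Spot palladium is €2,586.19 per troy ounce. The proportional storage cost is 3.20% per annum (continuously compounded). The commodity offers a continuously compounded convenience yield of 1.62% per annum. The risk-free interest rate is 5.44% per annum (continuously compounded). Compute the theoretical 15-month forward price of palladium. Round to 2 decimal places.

Net carry = r + u − y = 0.0544 + 0.0320 − 0.0162 = 0.0702
F = S·e^((r+u−y)T) = 2586.19 · e^(0.0702 × 15/12) = 2586.19 · e^0.08775000
= 2586.19 × 1.09171516 = €2,823.38 per troy ounce

€2,823.38 per troy ounce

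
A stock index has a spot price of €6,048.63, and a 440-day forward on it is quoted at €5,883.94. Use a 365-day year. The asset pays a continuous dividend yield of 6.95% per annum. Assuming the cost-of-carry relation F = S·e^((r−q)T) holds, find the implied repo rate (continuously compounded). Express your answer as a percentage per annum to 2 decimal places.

From F = S·e^((r−q)T): (r − q) = ln(F/S)/T
ln(5883.94/6048.63) = ln(0.972772) = -0.027606
(r − q) = -0.027606 / (440/365) = -0.022900
r = ln(F/S)/T + q = -0.022900 + 0.0695 = 0.046600
r = 4.66%

4.66%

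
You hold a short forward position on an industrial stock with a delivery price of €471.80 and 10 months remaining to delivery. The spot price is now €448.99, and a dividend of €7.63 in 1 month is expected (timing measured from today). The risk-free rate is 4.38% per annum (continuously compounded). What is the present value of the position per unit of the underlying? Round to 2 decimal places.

€13.50

PV(remaining dividends) I = 7.63·e^(−0.0438·1/12) = 7.6022
Current forward F = (S − I)·e^(rT) = (448.99 − 7.6022)·e^(0.0438·10/12) = 441.3878 × 1.037174 = 457.7960
Value (long) = (F − K)·e^(−rT) = (457.7960 − 471.80) × 0.964158 = -13.5021
Short position value = −(long value) = €13.50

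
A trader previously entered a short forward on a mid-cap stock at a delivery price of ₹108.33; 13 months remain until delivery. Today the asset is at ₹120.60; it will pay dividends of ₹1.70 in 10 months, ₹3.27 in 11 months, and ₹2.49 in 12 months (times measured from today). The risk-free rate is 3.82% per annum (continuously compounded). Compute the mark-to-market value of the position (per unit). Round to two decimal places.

PV(remaining dividends) I = 1.70·e^(−0.0382·10/12) + 3.27·e^(−0.0382·11/12) + 2.49·e^(−0.0382·12/12) = 7.2009
Current forward F = (S − I)·e^(rT) = (120.60 − 7.2009)·e^(0.0382·13/12) = 113.3991 × 1.042252 = 118.1904
Value (long) = (F − K)·e^(−rT) = (118.1904 − 108.33) × 0.959461 = 9.4607
Short position value = −(long value) = -₹9.46

-₹9.46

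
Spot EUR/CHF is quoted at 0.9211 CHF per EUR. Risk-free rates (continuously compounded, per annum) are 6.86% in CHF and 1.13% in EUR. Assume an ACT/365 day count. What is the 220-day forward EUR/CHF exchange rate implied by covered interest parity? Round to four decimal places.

F = S·e^((r_CHF − r_EUR)T) = 0.9211 · e^((0.0686 − 0.0113) × 220/365)
= 0.9211 · e^0.034537 = 0.9211 × 1.035140
F = 0.9535 CHF per EUR

0.9535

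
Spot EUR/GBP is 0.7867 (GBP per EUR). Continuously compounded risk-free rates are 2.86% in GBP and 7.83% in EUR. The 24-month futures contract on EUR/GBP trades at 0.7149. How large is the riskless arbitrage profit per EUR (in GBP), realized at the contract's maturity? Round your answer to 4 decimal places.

Fair futures: F* = S·e^(carry·T), with carry = (r_GBP − r_EUR) = 0.0286 − 0.0783 = -0.0497
F* = 0.7867 · e^(-0.0497 × 24/12) = 0.7867 · e^-0.099400 = 0.7867 × 0.905380 = 0.7123
Market 0.7149 > fair 0.7123: forward overpriced → cash-and-carry (buy spot, short the forward).
At maturity, profit = |F_mkt − F*| = |0.7149 − 0.7123| = 0.0026 per EUR (in GBP)

0.0026 per EUR (in GBP)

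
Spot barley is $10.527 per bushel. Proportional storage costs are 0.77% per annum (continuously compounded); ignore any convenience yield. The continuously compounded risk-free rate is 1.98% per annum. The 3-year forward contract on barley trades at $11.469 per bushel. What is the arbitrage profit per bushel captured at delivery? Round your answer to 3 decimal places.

Fair forward: F* = S·e^(carry·T), with carry = (r + u) = 0.0198 + 0.0077 = 0.0275
F* = 10.527 · e^(0.0275 × 3) = 10.527 · e^0.082500 = 10.527 × 1.085999 = $11.4323
Market $11.469 > fair $11.4323: forward overpriced → cash-and-carry (buy spot, short the forward).
At maturity, profit = |F_mkt − F*| = |11.469 − 11.4323| = $0.037 per bushel

$0.037 per bushel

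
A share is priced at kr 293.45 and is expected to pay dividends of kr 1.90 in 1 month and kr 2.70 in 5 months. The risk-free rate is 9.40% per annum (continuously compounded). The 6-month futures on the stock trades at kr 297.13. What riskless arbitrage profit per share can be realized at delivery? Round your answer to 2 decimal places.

PV(dividends) I = 1.90·e^(−0.0940·1/12) + 2.70·e^(−0.0940·5/12) = 4.4815
Fair futures F* = (S − I)·e^(rT) = (293.45 − 4.4815)·e^0.047000 = 288.9685 × 1.048122 = 302.8742
Market kr 297.13 < fair 302.8742: forward underpriced → reverse cash-and-carry (short the stock, invest proceeds at r, pay the dividends, go long the forward).
Profit at T = |F_mkt − F*| = |297.13 − 302.8742| = kr 5.74 per share

kr 5.74 per share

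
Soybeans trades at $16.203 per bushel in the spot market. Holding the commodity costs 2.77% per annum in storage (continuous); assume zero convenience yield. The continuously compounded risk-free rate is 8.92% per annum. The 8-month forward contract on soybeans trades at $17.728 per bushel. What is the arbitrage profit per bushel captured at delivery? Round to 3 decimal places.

$0.212 per bushel

Fair forward: F* = S·e^(carry·T), with carry = (r + u) = 0.0892 + 0.0277 = 0.1169
F* = 16.203 · e^(0.1169 × 8/12) = 16.203 · e^0.077933 = 16.203 × 1.081050 = $17.5163
Market $17.728 > fair $17.5163: forward overpriced → cash-and-carry (buy spot, short the forward).
At maturity, profit = |F_mkt − F*| = |17.728 − 17.5163| = $0.212 per bushel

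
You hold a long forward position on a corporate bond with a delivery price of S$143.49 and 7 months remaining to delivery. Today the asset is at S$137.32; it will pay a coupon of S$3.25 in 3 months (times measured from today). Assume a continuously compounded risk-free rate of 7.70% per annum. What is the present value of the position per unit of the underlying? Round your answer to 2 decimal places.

-S$3.06

PV(remaining coupons) I = 3.25·e^(−0.0770·3/12) = 3.1880
Current forward F = (S − I)·e^(rT) = (137.32 − 3.1880)·e^(0.0770·7/12) = 134.1320 × 1.045941 = 140.2942
Value (long) = (F − K)·e^(−rT) = (140.2942 − 143.49) × 0.956077 = -3.0554
Value = -S$3.06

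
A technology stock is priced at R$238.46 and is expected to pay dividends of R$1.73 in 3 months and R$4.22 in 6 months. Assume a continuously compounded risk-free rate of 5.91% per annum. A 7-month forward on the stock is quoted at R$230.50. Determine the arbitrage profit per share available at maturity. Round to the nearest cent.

PV(dividends) I = 1.73·e^(−0.0591·3/12) + 4.22·e^(−0.0591·6/12) = 5.8018
Fair forward F* = (S − I)·e^(rT) = (238.46 − 5.8018)·e^0.034475 = 232.6582 × 1.035076 = 240.8189
Market R$230.50 < fair 240.8189: forward underpriced → reverse cash-and-carry (short the stock, invest proceeds at r, pay the dividends, go long the forward).
Profit at T = |F_mkt − F*| = |230.50 − 240.8189| = R$10.32 per share

R$10.32 per share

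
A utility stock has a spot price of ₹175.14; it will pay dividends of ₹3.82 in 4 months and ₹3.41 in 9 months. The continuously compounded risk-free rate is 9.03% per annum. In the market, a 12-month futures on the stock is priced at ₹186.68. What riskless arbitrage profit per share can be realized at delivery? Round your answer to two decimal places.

₹2.53 per share

PV(dividends) I = 3.82·e^(−0.0903·4/12) + 3.41·e^(−0.0903·9/12) = 6.8934
Fair futures F* = (S − I)·e^(rT) = (175.14 − 6.8934)·e^0.090300 = 168.2466 × 1.094503 = 184.1464
Market ₹186.68 > fair 184.1464: forward overpriced → cash-and-carry (borrow at r, buy the stock and collect the dividends, short the forward).
Profit at T = |F_mkt − F*| = |186.68 − 184.1464| = ₹2.53 per share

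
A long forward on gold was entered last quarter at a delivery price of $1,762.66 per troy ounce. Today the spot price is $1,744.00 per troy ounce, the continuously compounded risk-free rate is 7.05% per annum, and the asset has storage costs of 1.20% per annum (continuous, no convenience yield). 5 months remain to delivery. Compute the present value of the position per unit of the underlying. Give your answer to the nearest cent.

Current fair forward for the remaining 5 months: F = S·e^((r + u)·T), (r + u) = 0.0705 + 0.0120 = 0.0825
F = 1744.00 · e^(0.0825 × 5/12) = 1744.00 × 1.03497265 = 1804.9923
Value of long forward = (F − K)·e^(−rT) = (1804.9923 − 1762.66) · e^(−0.0705·5/12)
= 42.3323 × 0.97105225 = 41.11

$41.11 per troy ounce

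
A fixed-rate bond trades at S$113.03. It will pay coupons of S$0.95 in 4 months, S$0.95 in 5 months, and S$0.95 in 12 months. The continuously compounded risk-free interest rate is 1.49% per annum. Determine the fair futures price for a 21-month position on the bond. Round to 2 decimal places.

PV(coupons) I = 0.95·e^(−0.0149·4/12) + 0.95·e^(−0.0149·5/12) + 0.95·e^(−0.0149·12/12)
I = 0.9453 + 0.9441 + 0.9359 = 2.8253
F = (S − I)·e^(rT) = (113.03 − 2.8253) · e^(0.0149·21/12)
= 110.2047 · e^0.026075 = 110.2047 × 1.026418 = S$113.12

S$113.12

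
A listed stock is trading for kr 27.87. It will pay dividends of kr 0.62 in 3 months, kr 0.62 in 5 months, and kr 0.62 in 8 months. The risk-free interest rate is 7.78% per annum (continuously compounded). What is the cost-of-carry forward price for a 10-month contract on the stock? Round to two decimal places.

kr 27.82

PV(dividends) I = 0.62·e^(−0.0778·3/12) + 0.62·e^(−0.0778·5/12) + 0.62·e^(−0.0778·8/12)
I = 0.6081 + 0.6002 + 0.5887 = 1.7970
F = (S − I)·e^(rT) = (27.87 − 1.7970) · e^(0.0778·10/12)
= 26.0730 · e^0.064833 = 26.0730 × 1.066981 = kr 27.82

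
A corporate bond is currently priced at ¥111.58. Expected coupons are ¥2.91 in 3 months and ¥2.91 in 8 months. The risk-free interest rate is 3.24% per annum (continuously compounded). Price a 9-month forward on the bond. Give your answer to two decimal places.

¥108.45

PV(coupons) I = 2.91·e^(−0.0324·3/12) + 2.91·e^(−0.0324·8/12)
I = 2.8865 + 2.8478 = 5.7343
F = (S − I)·e^(rT) = (111.58 − 5.7343) · e^(0.0324·9/12)
= 105.8457 · e^0.024300 = 105.8457 × 1.024598 = ¥108.45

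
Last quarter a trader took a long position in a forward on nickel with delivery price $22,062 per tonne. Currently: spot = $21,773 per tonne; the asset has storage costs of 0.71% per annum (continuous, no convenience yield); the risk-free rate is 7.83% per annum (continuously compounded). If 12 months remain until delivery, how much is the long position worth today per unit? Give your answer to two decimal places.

Current fair forward for the remaining 12 months: F = S·e^((r + u)·T), (r + u) = 0.0783 + 0.0071 = 0.0854
F = 21773 · e^(0.0854 × 12/12) = 21773 × 1.08915264 = 23714.1204
Value of long forward = (F − K)·e^(−rT) = (23714.1204 − 22062) · e^(−0.0783·12/12)
= 1652.1204 × 0.92468698 = 1527.69

$1527.69 per tonne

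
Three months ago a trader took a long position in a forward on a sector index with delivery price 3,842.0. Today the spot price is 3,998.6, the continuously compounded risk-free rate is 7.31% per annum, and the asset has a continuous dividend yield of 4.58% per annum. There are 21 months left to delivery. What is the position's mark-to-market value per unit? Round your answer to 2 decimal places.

309.97

Current fair forward for the remaining 21 months: F = S·e^((r − q)·T), (r − q) = 0.0731 − 0.0458 = 0.0273
F = 3998.6 · e^(0.0273 × 21/12) = 3998.6 × 1.04893462 = 4194.2700
Value of long forward = (F − K)·e^(−rT) = (4194.2700 − 3842.0) · e^(−0.0731·21/12)
= 352.2700 × 0.87991937 = 309.97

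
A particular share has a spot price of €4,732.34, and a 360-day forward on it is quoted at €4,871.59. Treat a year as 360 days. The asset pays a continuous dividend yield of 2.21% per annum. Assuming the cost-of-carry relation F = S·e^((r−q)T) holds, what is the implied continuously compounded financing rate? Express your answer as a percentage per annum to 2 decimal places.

From F = S·e^((r−q)T): (r − q) = ln(F/S)/T
ln(4871.59/4732.34) = ln(1.029425) = 0.029000
(r − q) = 0.029000 / (360/360) = 0.029000
r = ln(F/S)/T + q = 0.029000 + 0.0221 = 0.051100
r = 5.11%

5.11%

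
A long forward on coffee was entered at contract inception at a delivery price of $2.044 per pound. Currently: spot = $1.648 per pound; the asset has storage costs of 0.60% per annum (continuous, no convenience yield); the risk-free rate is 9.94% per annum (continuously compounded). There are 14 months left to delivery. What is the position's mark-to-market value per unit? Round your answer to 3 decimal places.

Current fair forward for the remaining 14 months: F = S·e^((r + u)·T), (r + u) = 0.0994 + 0.0060 = 0.1054
F = 1.648 · e^(0.1054 × 14/12) = 1.648 × 1.130847 = 1.8636
Value of long forward = (F − K)·e^(−rT) = (1.8636 − 2.044) · e^(−0.0994·14/12)
= -0.1804 × 0.890505 = -0.161

-$0.161 per pound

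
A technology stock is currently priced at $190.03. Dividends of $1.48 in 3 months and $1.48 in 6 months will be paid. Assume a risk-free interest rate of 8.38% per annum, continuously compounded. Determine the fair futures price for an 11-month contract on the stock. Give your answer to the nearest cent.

$202.11

PV(dividends) I = 1.48·e^(−0.0838·3/12) + 1.48·e^(−0.0838·6/12)
I = 1.4493 + 1.4193 = 2.8686
F = (S − I)·e^(rT) = (190.03 − 2.8686) · e^(0.0838·11/12)
= 187.1614 · e^0.076817 = 187.1614 × 1.079844 = $202.11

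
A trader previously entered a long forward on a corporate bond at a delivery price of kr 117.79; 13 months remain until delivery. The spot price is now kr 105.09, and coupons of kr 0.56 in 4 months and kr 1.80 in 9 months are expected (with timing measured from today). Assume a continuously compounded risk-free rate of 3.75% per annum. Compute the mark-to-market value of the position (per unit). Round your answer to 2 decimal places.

-kr 10.31

PV(remaining coupons) I = 0.56·e^(−0.0375·4/12) + 1.80·e^(−0.0375·9/12) = 2.3031
Current forward F = (S − I)·e^(rT) = (105.09 − 2.3031)·e^(0.0375·13/12) = 102.7869 × 1.041461 = 107.0485
Value (long) = (F − K)·e^(−rT) = (107.0485 − 117.79) × 0.960189 = -10.3139
Value = -kr 10.31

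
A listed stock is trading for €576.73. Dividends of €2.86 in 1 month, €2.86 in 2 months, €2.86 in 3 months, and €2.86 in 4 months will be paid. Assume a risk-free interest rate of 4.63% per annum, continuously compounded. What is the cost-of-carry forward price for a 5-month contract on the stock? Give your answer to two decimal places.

PV(dividends) I = 2.86·e^(−0.0463·1/12) + 2.86·e^(−0.0463·2/12) + 2.86·e^(−0.0463·3/12) + 2.86·e^(−0.0463·4/12)
I = 2.8490 + 2.8380 + 2.8271 + 2.8162 = 11.3303
F = (S − I)·e^(rT) = (576.73 − 11.3303) · e^(0.0463·5/12)
= 565.3997 · e^0.019292 = 565.3997 × 1.019479 = €576.41

€576.41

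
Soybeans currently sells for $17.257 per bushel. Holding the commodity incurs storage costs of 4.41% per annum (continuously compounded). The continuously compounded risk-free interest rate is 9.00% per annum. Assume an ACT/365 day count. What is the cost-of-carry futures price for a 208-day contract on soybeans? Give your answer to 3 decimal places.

Net carry = r + u − y = 0.0900 + 0.0441 − 0.0000 = 0.1341
F = S·e^((r+u−y)T) = 17.257 · e^(0.1341 × 208/365) = 17.257 · e^0.076419
= 17.257 × 1.079415 = $18.627 per bushel

$18.627 per bushel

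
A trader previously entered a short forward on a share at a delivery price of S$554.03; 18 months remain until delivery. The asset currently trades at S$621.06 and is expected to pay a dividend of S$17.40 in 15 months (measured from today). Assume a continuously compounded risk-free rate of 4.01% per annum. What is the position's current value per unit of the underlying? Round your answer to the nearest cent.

PV(remaining dividends) I = 17.40·e^(−0.0401·15/12) = 16.5493
Current forward F = (S − I)·e^(rT) = (621.06 − 16.5493)·e^(0.0401·18/12) = 604.5107 × 1.061996 = 641.9879
Value (long) = (F − K)·e^(−rT) = (641.9879 − 554.03) × 0.941623 = 82.8232
Short position value = −(long value) = -S$82.82

-S$82.82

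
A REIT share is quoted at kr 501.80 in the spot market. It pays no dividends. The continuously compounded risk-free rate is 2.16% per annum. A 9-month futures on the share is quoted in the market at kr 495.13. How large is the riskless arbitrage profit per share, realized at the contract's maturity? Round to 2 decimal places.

kr 14.87 per share

Fair futures: F* = S·e^(carry·T), with carry = r = 0.0216
F* = 501.80 · e^(0.0216 × 9/12) = 501.80 · e^0.016200 = 501.80 × 1.016332 = kr 509.9954
Market kr 495.13 < fair kr 509.9954: forward underpriced → reverse cash-and-carry (short spot, go long the forward).
At maturity, profit = |F_mkt − F*| = |495.13 − 509.9954| = kr 14.87 per share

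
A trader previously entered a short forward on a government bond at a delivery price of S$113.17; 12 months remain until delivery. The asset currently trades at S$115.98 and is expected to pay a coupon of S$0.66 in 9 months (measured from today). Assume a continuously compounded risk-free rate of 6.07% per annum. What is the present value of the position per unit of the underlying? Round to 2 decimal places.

PV(remaining coupons) I = 0.66·e^(−0.0607·9/12) = 0.6306
Current forward F = (S − I)·e^(rT) = (115.98 − 0.6306)·e^(0.0607·12/12) = 115.3494 × 1.062580 = 122.5680
Value (long) = (F − K)·e^(−rT) = (122.5680 − 113.17) × 0.941106 = 8.8445
Short position value = −(long value) = -S$8.84

-S$8.84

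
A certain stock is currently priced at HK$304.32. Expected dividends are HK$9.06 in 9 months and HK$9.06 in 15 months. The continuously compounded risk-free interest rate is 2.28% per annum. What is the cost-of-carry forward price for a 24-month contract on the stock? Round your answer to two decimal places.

HK$299.98

PV(dividends) I = 9.06·e^(−0.0228·9/12) + 9.06·e^(−0.0228·15/12)
I = 8.9064 + 8.8054 = 17.7118
F = (S − I)·e^(rT) = (304.32 − 17.7118) · e^(0.0228·24/12)
= 286.6082 · e^0.045600 = 286.6082 × 1.046656 = HK$299.98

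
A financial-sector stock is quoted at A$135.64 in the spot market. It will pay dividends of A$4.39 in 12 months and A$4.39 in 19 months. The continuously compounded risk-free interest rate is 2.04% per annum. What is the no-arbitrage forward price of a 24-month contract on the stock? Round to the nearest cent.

A$132.38

PV(dividends) I = 4.39·e^(−0.0204·12/12) + 4.39·e^(−0.0204·19/12)
I = 4.3014 + 4.2505 = 8.5519
F = (S − I)·e^(rT) = (135.64 − 8.5519) · e^(0.0204·24/12)
= 127.0881 · e^0.040800 = 127.0881 × 1.041644 = A$132.38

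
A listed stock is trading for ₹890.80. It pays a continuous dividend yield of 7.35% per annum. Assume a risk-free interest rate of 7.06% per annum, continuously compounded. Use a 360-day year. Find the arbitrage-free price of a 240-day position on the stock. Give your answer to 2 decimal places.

F = S·e^((r − q)T) = 890.80 · e^((0.0706 − 0.0735) × 240/360)
= 890.80 · e^-0.001933 = 890.80 × 0.998069
F = ₹889.08

₹889.08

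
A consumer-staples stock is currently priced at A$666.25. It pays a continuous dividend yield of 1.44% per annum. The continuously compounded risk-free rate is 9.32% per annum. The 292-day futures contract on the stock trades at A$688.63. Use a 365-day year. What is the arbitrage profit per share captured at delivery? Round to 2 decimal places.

A$20.97 per share

Fair futures: F* = S·e^(carry·T), with carry = (r − q) = 0.0932 − 0.0144 = 0.0788
F* = 666.25 · e^(0.0788 × 292/365) = 666.25 · e^0.063040 = 666.25 × 1.065069 = A$709.6022
Market A$688.63 < fair A$709.6022: forward underpriced → reverse cash-and-carry (short spot, go long the forward).
At maturity, profit = |F_mkt − F*| = |688.63 − 709.6022| = A$20.97 per share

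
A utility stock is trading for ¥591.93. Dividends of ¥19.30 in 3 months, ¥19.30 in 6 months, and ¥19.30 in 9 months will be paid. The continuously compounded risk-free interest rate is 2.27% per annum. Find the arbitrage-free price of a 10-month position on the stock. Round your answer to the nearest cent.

¥544.89

PV(dividends) I = 19.30·e^(−0.0227·3/12) + 19.30·e^(−0.0227·6/12) + 19.30·e^(−0.0227·9/12)
I = 19.1908 + 19.0822 + 18.9742 = 57.2472
F = (S − I)·e^(rT) = (591.93 − 57.2472) · e^(0.0227·10/12)
= 534.6828 · e^0.018917 = 534.6828 × 1.019097 = ¥544.89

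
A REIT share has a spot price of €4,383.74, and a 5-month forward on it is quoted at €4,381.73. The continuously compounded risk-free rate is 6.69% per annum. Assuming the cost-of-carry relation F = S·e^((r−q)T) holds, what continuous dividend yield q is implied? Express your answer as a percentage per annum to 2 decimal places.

6.80%

From F = S·e^((r−q)T): (r − q) = ln(F/S)/T
ln(4381.73/4383.74) = ln(0.999541) = -0.000459
(r − q) = -0.000459 / (5/12) = -0.001102
q = r − ln(F/S)/T = 0.0669 + 0.001102 = 0.068002
q = 6.80%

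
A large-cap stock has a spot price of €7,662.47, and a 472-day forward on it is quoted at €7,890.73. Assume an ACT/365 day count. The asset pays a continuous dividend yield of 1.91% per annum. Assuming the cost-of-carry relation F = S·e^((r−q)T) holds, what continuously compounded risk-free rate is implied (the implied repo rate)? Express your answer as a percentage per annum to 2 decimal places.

4.18%

From F = S·e^((r−q)T): (r − q) = ln(F/S)/T
ln(7890.73/7662.47) = ln(1.029789) = 0.029354
(r − q) = 0.029354 / (472/365) = 0.022700
r = ln(F/S)/T + q = 0.022700 + 0.0191 = 0.041800
r = 4.18%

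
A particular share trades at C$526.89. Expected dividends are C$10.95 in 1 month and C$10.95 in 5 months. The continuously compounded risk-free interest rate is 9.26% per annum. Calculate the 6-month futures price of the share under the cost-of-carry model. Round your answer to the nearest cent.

C$529.44

PV(dividends) I = 10.95·e^(−0.0926·1/12) + 10.95·e^(−0.0926·5/12)
I = 10.8658 + 10.5356 = 21.4014
F = (S − I)·e^(rT) = (526.89 − 21.4014) · e^(0.0926·6/12)
= 505.4886 · e^0.046300 = 505.4886 × 1.047389 = C$529.44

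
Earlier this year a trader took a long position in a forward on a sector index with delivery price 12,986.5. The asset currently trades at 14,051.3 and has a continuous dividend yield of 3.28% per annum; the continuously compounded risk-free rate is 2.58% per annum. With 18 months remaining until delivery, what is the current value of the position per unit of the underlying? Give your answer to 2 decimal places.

883.18

Current fair forward for the remaining 18 months: F = S·e^((r − q)·T), (r − q) = 0.0258 − 0.0328 = -0.0070
F = 14051.3 · e^(-0.0070 × 18/12) = 14051.3 × 0.98955493 = 13904.5332
Value of long forward = (F − K)·e^(−rT) = (13904.5332 − 12986.5) · e^(−0.0258·18/12)
= 918.0332 × 0.96203928 = 883.18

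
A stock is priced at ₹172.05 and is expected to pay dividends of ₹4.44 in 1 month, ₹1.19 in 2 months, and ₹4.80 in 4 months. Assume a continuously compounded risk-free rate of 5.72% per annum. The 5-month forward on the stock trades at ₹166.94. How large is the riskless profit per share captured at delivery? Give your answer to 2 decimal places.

PV(dividends) I = 4.44·e^(−0.0572·1/12) + 1.19·e^(−0.0572·2/12) + 4.80·e^(−0.0572·4/12) = 10.3069
Fair forward F* = (S − I)·e^(rT) = (172.05 − 10.3069)·e^0.023833 = 161.7431 × 1.024119 = 165.6442
Market ₹166.94 > fair 165.6442: forward overpriced → cash-and-carry (borrow at r, buy the stock and collect the dividends, short the forward).
Profit at T = |F_mkt − F*| = |166.94 − 165.6442| = ₹1.30 per share

₹1.30 per share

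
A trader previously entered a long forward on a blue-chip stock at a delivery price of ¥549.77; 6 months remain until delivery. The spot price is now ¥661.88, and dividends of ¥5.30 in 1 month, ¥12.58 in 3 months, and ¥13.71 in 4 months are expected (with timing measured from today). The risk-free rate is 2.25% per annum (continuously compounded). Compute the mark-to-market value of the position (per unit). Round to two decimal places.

PV(remaining dividends) I = 5.30·e^(−0.0225·1/12) + 12.58·e^(−0.0225·3/12) + 13.71·e^(−0.0225·4/12) = 31.4071
Current forward F = (S − I)·e^(rT) = (661.88 − 31.4071)·e^(0.0225·6/12) = 630.4729 × 1.011314 = 637.6061
Value (long) = (F − K)·e^(−rT) = (637.6061 − 549.77) × 0.988813 = 86.8535
Value = ¥86.85

¥86.85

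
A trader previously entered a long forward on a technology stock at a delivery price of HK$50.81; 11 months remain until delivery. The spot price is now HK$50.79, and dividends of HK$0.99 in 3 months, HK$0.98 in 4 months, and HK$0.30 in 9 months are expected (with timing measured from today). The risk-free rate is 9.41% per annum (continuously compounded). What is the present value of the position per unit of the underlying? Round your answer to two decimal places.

HK$1.98

PV(remaining dividends) I = 0.99·e^(−0.0941·3/12) + 0.98·e^(−0.0941·4/12) + 0.30·e^(−0.0941·9/12) = 2.1963
Current forward F = (S − I)·e^(rT) = (50.79 − 2.1963)·e^(0.0941·11/12) = 48.5937 × 1.090088 = 52.9714
Value (long) = (F − K)·e^(−rT) = (52.9714 − 50.81) × 0.917357 = 1.9828
Value = HK$1.98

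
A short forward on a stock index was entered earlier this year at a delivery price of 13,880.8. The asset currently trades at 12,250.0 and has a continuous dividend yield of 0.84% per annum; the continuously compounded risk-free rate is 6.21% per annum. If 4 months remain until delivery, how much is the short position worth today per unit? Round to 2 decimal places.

Current fair forward for the remaining 4 months: F = S·e^((r − q)·T), (r − q) = 0.0621 − 0.0084 = 0.0537
F = 12250.0 · e^(0.0537 × 4/12) = 12250.0 × 1.01806117 = 12471.2493
Value of long forward = (F − K)·e^(−rT) = (12471.2493 − 13880.8) · e^(−0.0621·4/12)
= -1409.5507 × 0.97951277 = -1380.67
Short position value = −(long value) = 1380.67

1380.67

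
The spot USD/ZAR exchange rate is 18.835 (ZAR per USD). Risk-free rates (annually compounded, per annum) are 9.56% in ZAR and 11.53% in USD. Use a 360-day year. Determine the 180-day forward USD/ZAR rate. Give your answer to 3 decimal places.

18.668

By covered interest parity, F = S · (1+r_ZAR)^T / (1+r_USD)^T
= 18.835 × 1.046709 / 1.056078 = 18.835 × 0.991128
F = 18.668 ZAR per USD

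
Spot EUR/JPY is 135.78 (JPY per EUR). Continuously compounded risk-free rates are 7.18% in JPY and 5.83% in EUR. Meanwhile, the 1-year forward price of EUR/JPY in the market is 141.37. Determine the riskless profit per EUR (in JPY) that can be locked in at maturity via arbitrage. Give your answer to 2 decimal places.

Fair forward: F* = S·e^(carry·T), with carry = (r_JPY − r_EUR) = 0.0718 − 0.0583 = 0.0135
F* = 135.78 · e^(0.0135 × 12/12) = 135.78 · e^0.013500 = 135.78 × 1.013592 = 137.6255
Market 141.37 > fair 137.6255: forward overpriced → cash-and-carry (buy spot, short the forward).
At maturity, profit = |F_mkt − F*| = |141.37 − 137.6255| = 3.74 per EUR (in JPY)

3.74 per EUR (in JPY)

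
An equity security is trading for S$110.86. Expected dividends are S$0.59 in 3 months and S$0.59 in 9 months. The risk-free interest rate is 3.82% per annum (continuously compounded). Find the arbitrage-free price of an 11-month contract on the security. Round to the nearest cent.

S$113.61

PV(dividends) I = 0.59·e^(−0.0382·3/12) + 0.59·e^(−0.0382·9/12)
I = 0.5844 + 0.5733 = 1.1577
F = (S − I)·e^(rT) = (110.86 − 1.1577) · e^(0.0382·11/12)
= 109.7023 · e^0.035017 = 109.7023 × 1.035637 = S$113.61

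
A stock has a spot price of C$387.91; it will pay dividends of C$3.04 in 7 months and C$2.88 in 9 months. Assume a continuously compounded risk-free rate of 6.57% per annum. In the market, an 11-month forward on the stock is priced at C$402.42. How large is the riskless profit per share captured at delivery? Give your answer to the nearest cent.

C$3.55 per share

PV(dividends) I = 3.04·e^(−0.0657·7/12) + 2.88·e^(−0.0657·9/12) = 5.6672
Fair forward F* = (S − I)·e^(rT) = (387.91 − 5.6672)·e^0.060225 = 382.2428 × 1.062075 = 405.9705
Market C$402.42 < fair 405.9705: forward underpriced → reverse cash-and-carry (short the stock, invest proceeds at r, pay the dividends, go long the forward).
Profit at T = |F_mkt − F*| = |402.42 − 405.9705| = C$3.55 per share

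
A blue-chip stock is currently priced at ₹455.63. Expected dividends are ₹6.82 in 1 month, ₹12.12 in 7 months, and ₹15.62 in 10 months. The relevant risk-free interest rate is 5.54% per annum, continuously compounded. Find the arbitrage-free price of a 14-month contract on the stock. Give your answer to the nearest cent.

PV(dividends) I = 6.82·e^(−0.0554·1/12) + 12.12·e^(−0.0554·7/12) + 15.62·e^(−0.0554·10/12)
I = 6.7886 + 11.7346 + 14.9153 = 33.4385
F = (S − I)·e^(rT) = (455.63 − 33.4385) · e^(0.0554·14/12)
= 422.1915 · e^0.064633 = 422.1915 × 1.066767 = ₹450.38

₹450.38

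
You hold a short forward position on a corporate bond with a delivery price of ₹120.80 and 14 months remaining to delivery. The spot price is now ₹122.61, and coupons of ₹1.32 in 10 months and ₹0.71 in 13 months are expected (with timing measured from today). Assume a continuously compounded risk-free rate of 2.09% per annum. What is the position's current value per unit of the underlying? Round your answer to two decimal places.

PV(remaining coupons) I = 1.32·e^(−0.0209·10/12) + 0.71·e^(−0.0209·13/12) = 1.9913
Current forward F = (S − I)·e^(rT) = (122.61 − 1.9913)·e^(0.0209·14/12) = 120.6187 × 1.024683 = 123.5959
Value (long) = (F − K)·e^(−rT) = (123.5959 − 120.80) × 0.975912 = 2.7286
Short position value = −(long value) = -₹2.73

-₹2.73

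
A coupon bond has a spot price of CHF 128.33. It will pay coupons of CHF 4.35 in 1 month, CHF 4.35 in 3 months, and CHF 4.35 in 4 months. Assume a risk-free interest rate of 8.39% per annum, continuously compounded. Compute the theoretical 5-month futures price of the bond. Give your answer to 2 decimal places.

PV(coupons) I = 4.35·e^(−0.0839·1/12) + 4.35·e^(−0.0839·3/12) + 4.35·e^(−0.0839·4/12)
I = 4.3197 + 4.2597 + 4.2300 = 12.8094
F = (S − I)·e^(rT) = (128.33 − 12.8094) · e^(0.0839·5/12)
= 115.5206 · e^0.034958 = 115.5206 × 1.035576 = CHF 119.63

CHF 119.63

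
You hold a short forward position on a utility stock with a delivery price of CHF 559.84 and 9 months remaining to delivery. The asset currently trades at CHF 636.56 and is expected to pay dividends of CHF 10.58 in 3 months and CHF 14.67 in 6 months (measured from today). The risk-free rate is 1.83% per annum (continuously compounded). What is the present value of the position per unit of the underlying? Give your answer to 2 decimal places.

PV(remaining dividends) I = 10.58·e^(−0.0183·3/12) + 14.67·e^(−0.0183·6/12) = 25.0681
Current forward F = (S − I)·e^(rT) = (636.56 − 25.0681)·e^(0.0183·9/12) = 611.4919 × 1.013820 = 619.9427
Value (long) = (F − K)·e^(−rT) = (619.9427 − 559.84) × 0.986369 = 59.2834
Short position value = −(long value) = -CHF 59.28

-CHF 59.28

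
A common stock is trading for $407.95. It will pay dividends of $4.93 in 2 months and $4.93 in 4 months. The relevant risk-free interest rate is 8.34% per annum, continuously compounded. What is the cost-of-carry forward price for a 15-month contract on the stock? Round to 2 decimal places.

PV(dividends) I = 4.93·e^(−0.0834·2/12) + 4.93·e^(−0.0834·4/12)
I = 4.8619 + 4.7948 = 9.6567
F = (S − I)·e^(rT) = (407.95 − 9.6567) · e^(0.0834·15/12)
= 398.2933 · e^0.104250 = 398.2933 × 1.109878 = $442.06

$442.06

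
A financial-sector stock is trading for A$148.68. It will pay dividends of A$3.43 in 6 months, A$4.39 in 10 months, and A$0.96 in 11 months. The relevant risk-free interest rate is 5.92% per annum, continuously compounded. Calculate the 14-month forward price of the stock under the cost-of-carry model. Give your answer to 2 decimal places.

PV(dividends) I = 3.43·e^(−0.0592·6/12) + 4.39·e^(−0.0592·10/12) + 0.96·e^(−0.0592·11/12)
I = 3.3300 + 4.1787 + 0.9093 = 8.4180
F = (S − I)·e^(rT) = (148.68 − 8.4180) · e^(0.0592·14/12)
= 140.2620 · e^0.069067 = 140.2620 × 1.071508 = A$150.29

A$150.29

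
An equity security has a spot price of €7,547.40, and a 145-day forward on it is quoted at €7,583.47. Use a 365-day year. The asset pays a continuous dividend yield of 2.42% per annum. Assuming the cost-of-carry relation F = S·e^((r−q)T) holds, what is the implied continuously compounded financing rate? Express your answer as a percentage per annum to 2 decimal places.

From F = S·e^((r−q)T): (r − q) = ln(F/S)/T
ln(7583.47/7547.40) = ln(1.004779) = 0.004768
(r − q) = 0.004768 / (145/365) = 0.012002
r = ln(F/S)/T + q = 0.012002 + 0.0242 = 0.036202
r = 3.62%

3.62%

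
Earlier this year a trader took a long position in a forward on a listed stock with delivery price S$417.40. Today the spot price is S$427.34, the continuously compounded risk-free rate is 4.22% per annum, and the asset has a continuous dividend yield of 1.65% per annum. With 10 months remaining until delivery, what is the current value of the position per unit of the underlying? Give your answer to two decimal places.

S$18.53

Current fair forward for the remaining 10 months: F = S·e^((r − q)·T), (r − q) = 0.0422 − 0.0165 = 0.0257
F = 427.34 · e^(0.0257 × 10/12) = 427.34 × 1.021648 = 436.5911
Value of long forward = (F − K)·e^(−rT) = (436.5911 − 417.40) · e^(−0.0422·10/12)
= 19.1911 × 0.965444 = 18.53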